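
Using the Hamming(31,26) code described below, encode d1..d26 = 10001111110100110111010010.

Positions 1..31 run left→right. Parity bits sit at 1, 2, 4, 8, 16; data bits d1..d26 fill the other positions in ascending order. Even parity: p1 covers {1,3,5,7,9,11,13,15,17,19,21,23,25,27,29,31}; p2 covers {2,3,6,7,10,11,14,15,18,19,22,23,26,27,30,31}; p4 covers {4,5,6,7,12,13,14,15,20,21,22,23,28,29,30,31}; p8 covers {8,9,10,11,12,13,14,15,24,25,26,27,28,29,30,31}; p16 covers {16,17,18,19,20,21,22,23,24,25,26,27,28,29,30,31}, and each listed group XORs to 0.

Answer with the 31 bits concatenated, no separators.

Place data at non-parity positions: p1 p2 1 p4 0 0 0 p8 1 1 1 1 1 1 0 p16 1 0 0 1 1 0 1 1 1 0 1 0 0 1 0
p1 (pos 1,3,5,7,9,11,13,15,17,19,21,23,25,27,29,31): XOR of data positions = 1⊕0⊕0⊕1⊕1⊕1⊕0⊕1⊕0⊕1⊕1⊕1⊕1⊕0⊕0 = 1
p2 (pos 2,3,6,7,10,11,14,15,18,19,22,23,26,27,30,31): XOR of data positions = 1⊕0⊕0⊕1⊕1⊕1⊕0⊕0⊕0⊕0⊕1⊕0⊕1⊕1⊕0 = 1
p4 (pos 4,5,6,7,12,13,14,15,20,21,22,23,28,29,30,31): XOR of data positions = 0⊕0⊕0⊕1⊕1⊕1⊕0⊕1⊕1⊕0⊕1⊕0⊕0⊕1⊕0 = 1
p8 (pos 8,9,10,11,12,13,14,15,24,25,26,27,28,29,30,31): XOR of data positions = 1⊕1⊕1⊕1⊕1⊕1⊕0⊕1⊕1⊕0⊕1⊕0⊕0⊕1⊕0 = 0
p16 (pos 16,17,18,19,20,21,22,23,24,25,26,27,28,29,30,31): XOR of data positions = 1⊕0⊕0⊕1⊕1⊕0⊕1⊕1⊕1⊕0⊕1⊕0⊕0⊕1⊕0 = 0
Codeword: 1111000011111100100110111010010

1111000011111100100110111010010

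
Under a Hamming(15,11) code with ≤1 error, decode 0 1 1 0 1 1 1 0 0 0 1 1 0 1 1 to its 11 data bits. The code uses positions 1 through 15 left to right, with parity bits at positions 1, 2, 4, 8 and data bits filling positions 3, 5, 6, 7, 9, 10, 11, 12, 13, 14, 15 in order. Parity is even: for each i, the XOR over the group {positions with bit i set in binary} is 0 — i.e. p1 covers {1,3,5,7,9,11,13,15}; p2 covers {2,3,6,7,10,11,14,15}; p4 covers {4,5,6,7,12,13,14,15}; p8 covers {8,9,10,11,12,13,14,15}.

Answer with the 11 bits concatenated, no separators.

01110011011

s1 (pos 1,3,5,7,9,11,13,15): 0⊕1⊕1⊕1⊕0⊕1⊕0⊕1 = 1
s2 (pos 2,3,6,7,10,11,14,15): 1⊕1⊕1⊕1⊕0⊕1⊕1⊕1 = 1
s4 (pos 4,5,6,7,12,13,14,15): 0⊕1⊕1⊕1⊕1⊕0⊕1⊕1 = 0
s8 (pos 8,9,10,11,12,13,14,15): 0⊕0⊕0⊕1⊕1⊕0⊕1⊕1 = 0
Syndrome s8…s1 = 0011 → error at position 3.
Flip position 3: 011011100011011 → 010011100011011
Read data bits from positions 3,5,6,7,9,10,11,12,13,14,15: 01110011011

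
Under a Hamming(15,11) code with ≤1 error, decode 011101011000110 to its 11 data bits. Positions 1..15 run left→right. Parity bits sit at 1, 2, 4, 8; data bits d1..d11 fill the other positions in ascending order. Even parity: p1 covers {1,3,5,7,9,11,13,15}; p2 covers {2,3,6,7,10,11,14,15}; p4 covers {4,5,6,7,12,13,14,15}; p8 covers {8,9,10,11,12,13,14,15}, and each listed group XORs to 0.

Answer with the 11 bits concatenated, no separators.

10101000110

s1 (pos 1,3,5,7,9,11,13,15): 0⊕1⊕0⊕0⊕1⊕0⊕1⊕0 = 1
s2 (pos 2,3,6,7,10,11,14,15): 1⊕1⊕1⊕0⊕0⊕0⊕1⊕0 = 0
s4 (pos 4,5,6,7,12,13,14,15): 1⊕0⊕1⊕0⊕0⊕1⊕1⊕0 = 0
s8 (pos 8,9,10,11,12,13,14,15): 1⊕1⊕0⊕0⊕0⊕1⊕1⊕0 = 0
Syndrome s8…s1 = 0001 → error at position 1.
Flip position 1: 011101011000110 → 111101011000110
Read data bits from positions 3,5,6,7,9,10,11,12,13,14,15: 10101000110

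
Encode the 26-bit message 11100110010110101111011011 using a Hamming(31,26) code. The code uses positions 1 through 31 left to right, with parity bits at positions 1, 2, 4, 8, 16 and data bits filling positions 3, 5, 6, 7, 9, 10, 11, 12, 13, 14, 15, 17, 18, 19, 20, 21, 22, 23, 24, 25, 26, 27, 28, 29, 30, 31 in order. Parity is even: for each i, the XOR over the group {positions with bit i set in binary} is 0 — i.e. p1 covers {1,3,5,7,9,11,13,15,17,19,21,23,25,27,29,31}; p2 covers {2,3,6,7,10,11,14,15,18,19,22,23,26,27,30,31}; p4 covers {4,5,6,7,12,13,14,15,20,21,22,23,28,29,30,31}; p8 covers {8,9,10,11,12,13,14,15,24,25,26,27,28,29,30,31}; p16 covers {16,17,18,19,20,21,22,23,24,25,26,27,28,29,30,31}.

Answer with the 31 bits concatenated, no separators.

0111110101100101110101111011011

Place data at non-parity positions: p1 p2 1 p4 1 1 0 p8 0 1 1 0 0 1 0 p16 1 1 0 1 0 1 1 1 1 0 1 1 0 1 1
p1 (pos 1,3,5,7,9,11,13,15,17,19,21,23,25,27,29,31): XOR of data positions = 1⊕1⊕0⊕0⊕1⊕0⊕0⊕1⊕0⊕0⊕1⊕1⊕1⊕0⊕1 = 0
p2 (pos 2,3,6,7,10,11,14,15,18,19,22,23,26,27,30,31): XOR of data positions = 1⊕1⊕0⊕1⊕1⊕1⊕0⊕1⊕0⊕1⊕1⊕0⊕1⊕1⊕1 = 1
p4 (pos 4,5,6,7,12,13,14,15,20,21,22,23,28,29,30,31): XOR of data positions = 1⊕1⊕0⊕0⊕0⊕1⊕0⊕1⊕0⊕1⊕1⊕1⊕0⊕1⊕1 = 1
p8 (pos 8,9,10,11,12,13,14,15,24,25,26,27,28,29,30,31): XOR of data positions = 0⊕1⊕1⊕0⊕0⊕1⊕0⊕1⊕1⊕0⊕1⊕1⊕0⊕1⊕1 = 1
p16 (pos 16,17,18,19,20,21,22,23,24,25,26,27,28,29,30,31): XOR of data positions = 1⊕1⊕0⊕1⊕0⊕1⊕1⊕1⊕1⊕0⊕1⊕1⊕0⊕1⊕1 = 1
Codeword: 0111110101100101110101111011011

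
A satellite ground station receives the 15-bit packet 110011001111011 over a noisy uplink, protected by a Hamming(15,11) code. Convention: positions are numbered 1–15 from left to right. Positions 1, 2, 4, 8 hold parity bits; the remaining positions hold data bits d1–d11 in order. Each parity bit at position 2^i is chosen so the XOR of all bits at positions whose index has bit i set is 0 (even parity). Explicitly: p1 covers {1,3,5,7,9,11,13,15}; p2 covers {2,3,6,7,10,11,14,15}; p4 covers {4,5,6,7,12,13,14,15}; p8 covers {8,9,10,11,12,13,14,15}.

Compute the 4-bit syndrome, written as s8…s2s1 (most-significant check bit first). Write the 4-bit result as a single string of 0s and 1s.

0101

s1 (pos 1,3,5,7,9,11,13,15): 1⊕0⊕1⊕0⊕1⊕1⊕0⊕1 = 1
s2 (pos 2,3,6,7,10,11,14,15): 1⊕0⊕1⊕0⊕1⊕1⊕1⊕1 = 0
s4 (pos 4,5,6,7,12,13,14,15): 0⊕1⊕1⊕0⊕1⊕0⊕1⊕1 = 1
s8 (pos 8,9,10,11,12,13,14,15): 0⊕1⊕1⊕1⊕1⊕0⊕1⊕1 = 0
Syndrome s8…s1 = 0101 → error at position 5.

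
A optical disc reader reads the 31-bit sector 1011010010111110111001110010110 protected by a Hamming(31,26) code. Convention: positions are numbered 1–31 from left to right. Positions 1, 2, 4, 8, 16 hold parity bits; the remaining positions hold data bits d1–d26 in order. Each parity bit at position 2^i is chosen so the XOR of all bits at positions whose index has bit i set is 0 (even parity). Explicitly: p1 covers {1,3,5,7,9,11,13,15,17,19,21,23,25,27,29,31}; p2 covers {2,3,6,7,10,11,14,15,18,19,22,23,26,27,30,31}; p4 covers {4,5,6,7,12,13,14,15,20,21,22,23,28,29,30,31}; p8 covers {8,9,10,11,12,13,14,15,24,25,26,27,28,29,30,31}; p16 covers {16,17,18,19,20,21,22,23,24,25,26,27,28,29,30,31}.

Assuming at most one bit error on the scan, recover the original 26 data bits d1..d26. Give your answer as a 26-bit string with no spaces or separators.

10101011111110001110010110

s1 (pos 1,3,5,7,9,11,13,15,17,19,21,23,25,27,29,31): 1⊕1⊕0⊕0⊕1⊕1⊕1⊕1⊕1⊕1⊕0⊕1⊕0⊕1⊕1⊕0 = 1
s2 (pos 2,3,6,7,10,11,14,15,18,19,22,23,26,27,30,31): 0⊕1⊕1⊕0⊕0⊕1⊕1⊕1⊕1⊕1⊕1⊕1⊕0⊕1⊕1⊕0 = 1
s4 (pos 4,5,6,7,12,13,14,15,20,21,22,23,28,29,30,31): 1⊕0⊕1⊕0⊕1⊕1⊕1⊕1⊕0⊕0⊕1⊕1⊕0⊕1⊕1⊕0 = 0
s8 (pos 8,9,10,11,12,13,14,15,24,25,26,27,28,29,30,31): 0⊕1⊕0⊕1⊕1⊕1⊕1⊕1⊕1⊕0⊕0⊕1⊕0⊕1⊕1⊕0 = 0
s16 (pos 16,17,18,19,20,21,22,23,24,25,26,27,28,29,30,31): 0⊕1⊕1⊕1⊕0⊕0⊕1⊕1⊕1⊕0⊕0⊕1⊕0⊕1⊕1⊕0 = 1
Syndrome s16…s1 = 10011 → error at position 19.
Flip position 19: 1011010010111110111001110010110 → 1011010010111110110001110010110
Read data bits from positions 3,5,6,7,9,10,11,12,13,14,15,17,18,19,20,21,22,23,24,25,26,27,28,29,30,31: 10101011111110001110010110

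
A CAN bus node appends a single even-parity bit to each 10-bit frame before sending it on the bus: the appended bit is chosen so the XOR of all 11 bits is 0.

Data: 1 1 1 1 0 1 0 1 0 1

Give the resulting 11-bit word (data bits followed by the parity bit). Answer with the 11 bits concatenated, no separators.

11110101011

XOR of the 10 data bits: 1⊕1⊕1⊕1⊕0⊕1⊕0⊕1⊕0⊕1 = 1
Parity bit = 1 (so all 11 bits XOR to 0).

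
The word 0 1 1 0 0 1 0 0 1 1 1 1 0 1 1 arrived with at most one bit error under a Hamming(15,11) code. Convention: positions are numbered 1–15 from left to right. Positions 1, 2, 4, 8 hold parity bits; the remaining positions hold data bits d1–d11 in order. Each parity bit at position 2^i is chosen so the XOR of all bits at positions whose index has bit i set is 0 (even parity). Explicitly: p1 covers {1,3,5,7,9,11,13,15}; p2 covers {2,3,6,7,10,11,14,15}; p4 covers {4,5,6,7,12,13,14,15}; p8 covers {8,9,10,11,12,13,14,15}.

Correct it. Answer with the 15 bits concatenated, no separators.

s1 (pos 1,3,5,7,9,11,13,15): 0⊕1⊕0⊕0⊕1⊕1⊕0⊕1 = 0
s2 (pos 2,3,6,7,10,11,14,15): 1⊕1⊕1⊕0⊕1⊕1⊕1⊕1 = 1
s4 (pos 4,5,6,7,12,13,14,15): 0⊕0⊕1⊕0⊕1⊕0⊕1⊕1 = 0
s8 (pos 8,9,10,11,12,13,14,15): 0⊕1⊕1⊕1⊕1⊕0⊕1⊕1 = 0
Syndrome s8…s1 = 0010 → error at position 2.
Flip position 2: 011001001111011 → 001001001111011

001001001111011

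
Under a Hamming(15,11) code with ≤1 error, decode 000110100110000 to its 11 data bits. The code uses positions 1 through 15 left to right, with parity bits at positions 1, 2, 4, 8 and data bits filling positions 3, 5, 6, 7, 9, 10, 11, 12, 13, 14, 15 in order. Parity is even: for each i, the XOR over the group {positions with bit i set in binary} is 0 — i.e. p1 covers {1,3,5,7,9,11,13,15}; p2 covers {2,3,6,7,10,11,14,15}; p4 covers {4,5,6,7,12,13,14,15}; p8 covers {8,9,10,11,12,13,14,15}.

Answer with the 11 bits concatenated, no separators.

01000110000

s1 (pos 1,3,5,7,9,11,13,15): 0⊕0⊕1⊕1⊕0⊕1⊕0⊕0 = 1
s2 (pos 2,3,6,7,10,11,14,15): 0⊕0⊕0⊕1⊕1⊕1⊕0⊕0 = 1
s4 (pos 4,5,6,7,12,13,14,15): 1⊕1⊕0⊕1⊕0⊕0⊕0⊕0 = 1
s8 (pos 8,9,10,11,12,13,14,15): 0⊕0⊕1⊕1⊕0⊕0⊕0⊕0 = 0
Syndrome s8…s1 = 0111 → error at position 7.
Flip position 7: 000110100110000 → 000110000110000
Read data bits from positions 3,5,6,7,9,10,11,12,13,14,15: 01000110000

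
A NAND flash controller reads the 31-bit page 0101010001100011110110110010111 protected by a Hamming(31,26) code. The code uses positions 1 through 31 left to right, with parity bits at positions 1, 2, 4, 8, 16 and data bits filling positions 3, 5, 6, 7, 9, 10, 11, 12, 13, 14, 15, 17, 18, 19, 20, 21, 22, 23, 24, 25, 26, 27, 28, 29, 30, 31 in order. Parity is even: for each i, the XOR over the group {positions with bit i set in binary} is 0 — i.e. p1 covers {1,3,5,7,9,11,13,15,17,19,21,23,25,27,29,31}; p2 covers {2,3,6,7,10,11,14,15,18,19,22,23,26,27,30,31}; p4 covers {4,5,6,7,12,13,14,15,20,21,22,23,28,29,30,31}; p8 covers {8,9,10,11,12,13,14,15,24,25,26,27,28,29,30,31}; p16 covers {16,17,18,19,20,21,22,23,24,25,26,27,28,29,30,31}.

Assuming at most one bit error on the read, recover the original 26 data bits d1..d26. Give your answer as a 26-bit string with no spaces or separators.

00100110001110010110010111

s1 (pos 1,3,5,7,9,11,13,15,17,19,21,23,25,27,29,31): 0⊕0⊕0⊕0⊕0⊕1⊕0⊕1⊕1⊕0⊕1⊕1⊕0⊕1⊕1⊕1 = 0
s2 (pos 2,3,6,7,10,11,14,15,18,19,22,23,26,27,30,31): 1⊕0⊕1⊕0⊕1⊕1⊕0⊕1⊕1⊕0⊕0⊕1⊕0⊕1⊕1⊕1 = 0
s4 (pos 4,5,6,7,12,13,14,15,20,21,22,23,28,29,30,31): 1⊕0⊕1⊕0⊕0⊕0⊕0⊕1⊕1⊕1⊕0⊕1⊕0⊕1⊕1⊕1 = 1
s8 (pos 8,9,10,11,12,13,14,15,24,25,26,27,28,29,30,31): 0⊕0⊕1⊕1⊕0⊕0⊕0⊕1⊕1⊕0⊕0⊕1⊕0⊕1⊕1⊕1 = 0
s16 (pos 16,17,18,19,20,21,22,23,24,25,26,27,28,29,30,31): 1⊕1⊕1⊕0⊕1⊕1⊕0⊕1⊕1⊕0⊕0⊕1⊕0⊕1⊕1⊕1 = 1
Syndrome s16…s1 = 10100 → error at position 20.
Flip position 20: 0101010001100011110110110010111 → 0101010001100011110010110010111
Read data bits from positions 3,5,6,7,9,10,11,12,13,14,15,17,18,19,20,21,22,23,24,25,26,27,28,29,30,31: 00100110001110010110010111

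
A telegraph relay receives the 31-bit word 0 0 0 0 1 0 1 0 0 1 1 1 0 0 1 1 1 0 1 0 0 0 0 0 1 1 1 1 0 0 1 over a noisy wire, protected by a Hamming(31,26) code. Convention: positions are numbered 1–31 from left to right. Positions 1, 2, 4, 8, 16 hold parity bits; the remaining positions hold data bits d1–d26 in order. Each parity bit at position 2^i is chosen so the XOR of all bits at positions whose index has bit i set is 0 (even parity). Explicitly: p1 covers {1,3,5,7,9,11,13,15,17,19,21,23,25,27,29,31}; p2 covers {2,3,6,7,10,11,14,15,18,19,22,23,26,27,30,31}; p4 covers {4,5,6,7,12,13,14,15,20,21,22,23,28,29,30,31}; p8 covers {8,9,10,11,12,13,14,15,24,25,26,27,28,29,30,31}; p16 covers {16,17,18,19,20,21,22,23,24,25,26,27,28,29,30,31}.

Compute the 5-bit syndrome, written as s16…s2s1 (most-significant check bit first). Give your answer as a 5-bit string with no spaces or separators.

01001

s1 (pos 1,3,5,7,9,11,13,15,17,19,21,23,25,27,29,31): 0⊕0⊕1⊕1⊕0⊕1⊕0⊕1⊕1⊕1⊕0⊕0⊕1⊕1⊕0⊕1 = 1
s2 (pos 2,3,6,7,10,11,14,15,18,19,22,23,26,27,30,31): 0⊕0⊕0⊕1⊕1⊕1⊕0⊕1⊕0⊕1⊕0⊕0⊕1⊕1⊕0⊕1 = 0
s4 (pos 4,5,6,7,12,13,14,15,20,21,22,23,28,29,30,31): 0⊕1⊕0⊕1⊕1⊕0⊕0⊕1⊕0⊕0⊕0⊕0⊕1⊕0⊕0⊕1 = 0
s8 (pos 8,9,10,11,12,13,14,15,24,25,26,27,28,29,30,31): 0⊕0⊕1⊕1⊕1⊕0⊕0⊕1⊕0⊕1⊕1⊕1⊕1⊕0⊕0⊕1 = 1
s16 (pos 16,17,18,19,20,21,22,23,24,25,26,27,28,29,30,31): 1⊕1⊕0⊕1⊕0⊕0⊕0⊕0⊕0⊕1⊕1⊕1⊕1⊕0⊕0⊕1 = 0
Syndrome s16…s1 = 01001 → error at position 9.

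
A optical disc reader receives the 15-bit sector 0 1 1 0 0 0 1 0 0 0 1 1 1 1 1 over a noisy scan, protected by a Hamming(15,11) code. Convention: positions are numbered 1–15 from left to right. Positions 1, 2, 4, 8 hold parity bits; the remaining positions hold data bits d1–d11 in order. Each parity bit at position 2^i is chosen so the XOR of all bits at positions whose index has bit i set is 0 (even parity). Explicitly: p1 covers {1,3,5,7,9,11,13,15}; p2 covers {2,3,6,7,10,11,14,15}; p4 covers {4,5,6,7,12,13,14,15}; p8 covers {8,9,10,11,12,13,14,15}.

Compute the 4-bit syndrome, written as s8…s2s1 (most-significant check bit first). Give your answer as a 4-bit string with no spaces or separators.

1101

s1 (pos 1,3,5,7,9,11,13,15): 0⊕1⊕0⊕1⊕0⊕1⊕1⊕1 = 1
s2 (pos 2,3,6,7,10,11,14,15): 1⊕1⊕0⊕1⊕0⊕1⊕1⊕1 = 0
s4 (pos 4,5,6,7,12,13,14,15): 0⊕0⊕0⊕1⊕1⊕1⊕1⊕1 = 1
s8 (pos 8,9,10,11,12,13,14,15): 0⊕0⊕0⊕1⊕1⊕1⊕1⊕1 = 1
Syndrome s8…s1 = 1101 → error at position 13.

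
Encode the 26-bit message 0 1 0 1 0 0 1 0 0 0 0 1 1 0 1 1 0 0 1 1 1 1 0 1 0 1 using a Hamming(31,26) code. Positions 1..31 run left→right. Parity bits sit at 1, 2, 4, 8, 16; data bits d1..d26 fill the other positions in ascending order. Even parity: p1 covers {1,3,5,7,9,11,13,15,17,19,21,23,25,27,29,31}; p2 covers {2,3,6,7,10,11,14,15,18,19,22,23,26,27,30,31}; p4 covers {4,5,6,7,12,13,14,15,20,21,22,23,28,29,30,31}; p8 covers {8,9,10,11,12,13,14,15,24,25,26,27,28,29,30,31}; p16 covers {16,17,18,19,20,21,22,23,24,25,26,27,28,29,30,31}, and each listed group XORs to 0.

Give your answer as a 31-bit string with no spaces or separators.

1000101100100000110110011110101

Place data at non-parity positions: p1 p2 0 p4 1 0 1 p8 0 0 1 0 0 0 0 p16 1 1 0 1 1 0 0 1 1 1 1 0 1 0 1
p1 (pos 1,3,5,7,9,11,13,15,17,19,21,23,25,27,29,31): XOR of data positions = 0⊕1⊕1⊕0⊕1⊕0⊕0⊕1⊕0⊕1⊕0⊕1⊕1⊕1⊕1 = 1
p2 (pos 2,3,6,7,10,11,14,15,18,19,22,23,26,27,30,31): XOR of data positions = 0⊕0⊕1⊕0⊕1⊕0⊕0⊕1⊕0⊕0⊕0⊕1⊕1⊕0⊕1 = 0
p4 (pos 4,5,6,7,12,13,14,15,20,21,22,23,28,29,30,31): XOR of data positions = 1⊕0⊕1⊕0⊕0⊕0⊕0⊕1⊕1⊕0⊕0⊕0⊕1⊕0⊕1 = 0
p8 (pos 8,9,10,11,12,13,14,15,24,25,26,27,28,29,30,31): XOR of data positions = 0⊕0⊕1⊕0⊕0⊕0⊕0⊕1⊕1⊕1⊕1⊕0⊕1⊕0⊕1 = 1
p16 (pos 16,17,18,19,20,21,22,23,24,25,26,27,28,29,30,31): XOR of data positions = 1⊕1⊕0⊕1⊕1⊕0⊕0⊕1⊕1⊕1⊕1⊕0⊕1⊕0⊕1 = 0
Codeword: 1000101100100000110110011110101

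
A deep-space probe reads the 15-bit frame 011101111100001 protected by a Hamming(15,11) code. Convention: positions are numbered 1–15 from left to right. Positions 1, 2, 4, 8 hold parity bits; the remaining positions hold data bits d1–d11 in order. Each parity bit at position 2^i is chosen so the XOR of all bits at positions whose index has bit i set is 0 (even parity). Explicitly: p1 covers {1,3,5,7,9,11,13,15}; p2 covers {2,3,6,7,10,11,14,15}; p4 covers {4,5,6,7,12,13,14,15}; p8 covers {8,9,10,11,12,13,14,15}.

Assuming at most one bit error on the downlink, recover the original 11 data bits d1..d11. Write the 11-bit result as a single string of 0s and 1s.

s1 (pos 1,3,5,7,9,11,13,15): 0⊕1⊕0⊕1⊕1⊕0⊕0⊕1 = 0
s2 (pos 2,3,6,7,10,11,14,15): 1⊕1⊕1⊕1⊕1⊕0⊕0⊕1 = 0
s4 (pos 4,5,6,7,12,13,14,15): 1⊕0⊕1⊕1⊕0⊕0⊕0⊕1 = 0
s8 (pos 8,9,10,11,12,13,14,15): 1⊕1⊕1⊕0⊕0⊕0⊕0⊕1 = 0
Syndrome s8…s1 = 0000 → no error.
Read data bits from positions 3,5,6,7,9,10,11,12,13,14,15: 10111100001

10111100001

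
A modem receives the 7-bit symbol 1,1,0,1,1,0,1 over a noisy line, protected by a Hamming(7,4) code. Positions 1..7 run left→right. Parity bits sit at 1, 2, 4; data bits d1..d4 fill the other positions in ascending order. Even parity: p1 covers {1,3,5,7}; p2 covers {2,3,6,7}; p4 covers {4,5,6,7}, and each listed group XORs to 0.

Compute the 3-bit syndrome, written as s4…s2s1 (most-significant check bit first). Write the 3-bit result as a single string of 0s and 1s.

101

s1 (pos 1,3,5,7): 1⊕0⊕1⊕1 = 1
s2 (pos 2,3,6,7): 1⊕0⊕0⊕1 = 0
s4 (pos 4,5,6,7): 1⊕1⊕0⊕1 = 1
Syndrome s4…s1 = 101 → error at position 5.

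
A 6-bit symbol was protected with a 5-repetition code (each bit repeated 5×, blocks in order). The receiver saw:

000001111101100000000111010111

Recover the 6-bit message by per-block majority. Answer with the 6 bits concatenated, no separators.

Block 1 (00000): 0 ones → 0
Block 2 (11111): 5 ones → 1
Block 3 (01100): 2 ones → 0
Block 4 (00000): 0 ones → 0
Block 5 (01110): 3 ones → 1
Block 6 (10111): 4 ones → 1

010011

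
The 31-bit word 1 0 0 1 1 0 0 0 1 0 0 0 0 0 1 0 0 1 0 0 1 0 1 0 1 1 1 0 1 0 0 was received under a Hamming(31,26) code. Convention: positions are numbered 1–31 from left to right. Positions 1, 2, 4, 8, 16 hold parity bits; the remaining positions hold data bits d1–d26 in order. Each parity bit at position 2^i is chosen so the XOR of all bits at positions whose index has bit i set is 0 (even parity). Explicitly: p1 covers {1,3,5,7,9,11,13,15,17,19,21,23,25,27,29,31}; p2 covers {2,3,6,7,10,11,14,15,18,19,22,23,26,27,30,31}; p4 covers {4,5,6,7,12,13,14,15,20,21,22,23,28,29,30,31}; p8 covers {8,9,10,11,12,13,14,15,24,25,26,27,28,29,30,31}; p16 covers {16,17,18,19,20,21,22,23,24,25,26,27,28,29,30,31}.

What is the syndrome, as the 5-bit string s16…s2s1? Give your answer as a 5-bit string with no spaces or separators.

s1 (pos 1,3,5,7,9,11,13,15,17,19,21,23,25,27,29,31): 1⊕0⊕1⊕0⊕1⊕0⊕0⊕1⊕0⊕0⊕1⊕1⊕1⊕1⊕1⊕0 = 1
s2 (pos 2,3,6,7,10,11,14,15,18,19,22,23,26,27,30,31): 0⊕0⊕0⊕0⊕0⊕0⊕0⊕1⊕1⊕0⊕0⊕1⊕1⊕1⊕0⊕0 = 1
s4 (pos 4,5,6,7,12,13,14,15,20,21,22,23,28,29,30,31): 1⊕1⊕0⊕0⊕0⊕0⊕0⊕1⊕0⊕1⊕0⊕1⊕0⊕1⊕0⊕0 = 0
s8 (pos 8,9,10,11,12,13,14,15,24,25,26,27,28,29,30,31): 0⊕1⊕0⊕0⊕0⊕0⊕0⊕1⊕0⊕1⊕1⊕1⊕0⊕1⊕0⊕0 = 0
s16 (pos 16,17,18,19,20,21,22,23,24,25,26,27,28,29,30,31): 0⊕0⊕1⊕0⊕0⊕1⊕0⊕1⊕0⊕1⊕1⊕1⊕0⊕1⊕0⊕0 = 1
Syndrome s16…s1 = 10011 → error at position 19.

10011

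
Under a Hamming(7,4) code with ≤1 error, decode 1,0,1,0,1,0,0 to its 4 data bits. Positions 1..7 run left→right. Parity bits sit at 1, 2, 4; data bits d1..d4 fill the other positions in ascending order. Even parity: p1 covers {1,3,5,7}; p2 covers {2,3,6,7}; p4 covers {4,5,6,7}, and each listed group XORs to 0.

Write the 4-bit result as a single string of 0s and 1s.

1101

s1 (pos 1,3,5,7): 1⊕1⊕1⊕0 = 1
s2 (pos 2,3,6,7): 0⊕1⊕0⊕0 = 1
s4 (pos 4,5,6,7): 0⊕1⊕0⊕0 = 1
Syndrome s4…s1 = 111 → error at position 7.
Flip position 7: 1010100 → 1010101
Read data bits from positions 3,5,6,7: 1101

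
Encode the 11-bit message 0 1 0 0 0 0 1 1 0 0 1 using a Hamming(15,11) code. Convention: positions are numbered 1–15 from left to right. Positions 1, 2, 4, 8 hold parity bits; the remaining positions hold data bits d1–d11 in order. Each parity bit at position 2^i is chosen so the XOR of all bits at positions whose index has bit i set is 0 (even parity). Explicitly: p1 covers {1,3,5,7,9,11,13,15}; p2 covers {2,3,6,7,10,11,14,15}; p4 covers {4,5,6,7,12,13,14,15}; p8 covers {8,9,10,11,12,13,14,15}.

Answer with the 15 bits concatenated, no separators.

Place data at non-parity positions: p1 p2 0 p4 1 0 0 p8 0 0 1 1 0 0 1
p1 (pos 1,3,5,7,9,11,13,15): XOR of data positions = 0⊕1⊕0⊕0⊕1⊕0⊕1 = 1
p2 (pos 2,3,6,7,10,11,14,15): XOR of data positions = 0⊕0⊕0⊕0⊕1⊕0⊕1 = 0
p4 (pos 4,5,6,7,12,13,14,15): XOR of data positions = 1⊕0⊕0⊕1⊕0⊕0⊕1 = 1
p8 (pos 8,9,10,11,12,13,14,15): XOR of data positions = 0⊕0⊕1⊕1⊕0⊕0⊕1 = 1
Codeword: 100110010011001

100110010011001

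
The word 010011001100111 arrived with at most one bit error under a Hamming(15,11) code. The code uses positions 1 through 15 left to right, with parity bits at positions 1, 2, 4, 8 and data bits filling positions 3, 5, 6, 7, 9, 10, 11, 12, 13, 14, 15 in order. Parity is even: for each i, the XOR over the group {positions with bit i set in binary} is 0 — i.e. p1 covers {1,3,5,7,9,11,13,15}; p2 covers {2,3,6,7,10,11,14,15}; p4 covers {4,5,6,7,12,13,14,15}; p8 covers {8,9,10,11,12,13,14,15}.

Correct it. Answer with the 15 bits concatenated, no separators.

010011001100101

s1 (pos 1,3,5,7,9,11,13,15): 0⊕0⊕1⊕0⊕1⊕0⊕1⊕1 = 0
s2 (pos 2,3,6,7,10,11,14,15): 1⊕0⊕1⊕0⊕1⊕0⊕1⊕1 = 1
s4 (pos 4,5,6,7,12,13,14,15): 0⊕1⊕1⊕0⊕0⊕1⊕1⊕1 = 1
s8 (pos 8,9,10,11,12,13,14,15): 0⊕1⊕1⊕0⊕0⊕1⊕1⊕1 = 1
Syndrome s8…s1 = 1110 → error at position 14.
Flip position 14: 010011001100111 → 010011001100101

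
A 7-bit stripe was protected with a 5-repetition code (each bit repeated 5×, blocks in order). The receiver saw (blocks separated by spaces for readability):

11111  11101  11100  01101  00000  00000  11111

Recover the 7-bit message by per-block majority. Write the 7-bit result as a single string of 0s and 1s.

Block 1 (11111): 5 ones → 1
Block 2 (11101): 4 ones → 1
Block 3 (11100): 3 ones → 1
Block 4 (01101): 3 ones → 1
Block 5 (00000): 0 ones → 0
Block 6 (00000): 0 ones → 0
Block 7 (11111): 5 ones → 1

1111001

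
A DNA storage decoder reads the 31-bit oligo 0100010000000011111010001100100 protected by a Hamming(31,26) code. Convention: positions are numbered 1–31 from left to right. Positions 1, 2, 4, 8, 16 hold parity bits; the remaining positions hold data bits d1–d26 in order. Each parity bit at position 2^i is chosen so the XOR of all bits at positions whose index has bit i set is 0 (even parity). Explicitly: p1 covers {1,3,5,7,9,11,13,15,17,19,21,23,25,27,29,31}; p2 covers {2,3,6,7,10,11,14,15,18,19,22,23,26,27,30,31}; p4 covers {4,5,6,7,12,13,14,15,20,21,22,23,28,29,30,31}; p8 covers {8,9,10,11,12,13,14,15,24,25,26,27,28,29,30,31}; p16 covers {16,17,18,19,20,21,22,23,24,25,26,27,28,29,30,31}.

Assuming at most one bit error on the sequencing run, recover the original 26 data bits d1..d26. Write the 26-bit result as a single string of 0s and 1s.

s1 (pos 1,3,5,7,9,11,13,15,17,19,21,23,25,27,29,31): 0⊕0⊕0⊕0⊕0⊕0⊕0⊕1⊕1⊕1⊕1⊕0⊕1⊕0⊕1⊕0 = 0
s2 (pos 2,3,6,7,10,11,14,15,18,19,22,23,26,27,30,31): 1⊕0⊕1⊕0⊕0⊕0⊕0⊕1⊕1⊕1⊕0⊕0⊕1⊕0⊕0⊕0 = 0
s4 (pos 4,5,6,7,12,13,14,15,20,21,22,23,28,29,30,31): 0⊕0⊕1⊕0⊕0⊕0⊕0⊕1⊕0⊕1⊕0⊕0⊕0⊕1⊕0⊕0 = 0
s8 (pos 8,9,10,11,12,13,14,15,24,25,26,27,28,29,30,31): 0⊕0⊕0⊕0⊕0⊕0⊕0⊕1⊕0⊕1⊕1⊕0⊕0⊕1⊕0⊕0 = 0
s16 (pos 16,17,18,19,20,21,22,23,24,25,26,27,28,29,30,31): 1⊕1⊕1⊕1⊕0⊕1⊕0⊕0⊕0⊕1⊕1⊕0⊕0⊕1⊕0⊕0 = 0
Syndrome s16…s1 = 00000 → no error.
Read data bits from positions 3,5,6,7,9,10,11,12,13,14,15,17,18,19,20,21,22,23,24,25,26,27,28,29,30,31: 00100000001111010001100100

00100000001111010001100100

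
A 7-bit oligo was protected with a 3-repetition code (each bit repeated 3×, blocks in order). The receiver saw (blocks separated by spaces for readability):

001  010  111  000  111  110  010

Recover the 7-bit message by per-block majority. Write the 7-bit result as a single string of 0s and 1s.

0010110

Block 1 (001): 1 one → 0
Block 2 (010): 1 one → 0
Block 3 (111): 3 ones → 1
Block 4 (000): 0 ones → 0
Block 5 (111): 3 ones → 1
Block 6 (110): 2 ones → 1
Block 7 (010): 1 one → 0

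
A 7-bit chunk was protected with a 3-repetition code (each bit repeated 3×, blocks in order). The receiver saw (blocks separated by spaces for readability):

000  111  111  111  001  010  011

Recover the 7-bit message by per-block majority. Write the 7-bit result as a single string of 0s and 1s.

Block 1 (000): 0 ones → 0
Block 2 (111): 3 ones → 1
Block 3 (111): 3 ones → 1
Block 4 (111): 3 ones → 1
Block 5 (001): 1 one → 0
Block 6 (010): 1 one → 0
Block 7 (011): 2 ones → 1

0111001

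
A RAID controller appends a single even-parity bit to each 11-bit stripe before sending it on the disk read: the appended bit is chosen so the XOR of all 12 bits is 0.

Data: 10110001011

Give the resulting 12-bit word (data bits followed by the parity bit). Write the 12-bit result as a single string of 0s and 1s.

101100010110

XOR of the 11 data bits: 1⊕0⊕1⊕1⊕0⊕0⊕0⊕1⊕0⊕1⊕1 = 0
Parity bit = 0 (so all 12 bits XOR to 0).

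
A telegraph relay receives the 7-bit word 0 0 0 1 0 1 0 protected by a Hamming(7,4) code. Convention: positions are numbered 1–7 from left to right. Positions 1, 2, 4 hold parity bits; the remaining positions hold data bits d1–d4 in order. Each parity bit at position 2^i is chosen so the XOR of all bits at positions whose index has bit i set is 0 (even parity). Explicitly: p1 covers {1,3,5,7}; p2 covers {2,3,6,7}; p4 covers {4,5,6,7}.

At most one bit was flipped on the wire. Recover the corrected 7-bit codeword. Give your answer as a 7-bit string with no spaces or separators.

0101010

s1 (pos 1,3,5,7): 0⊕0⊕0⊕0 = 0
s2 (pos 2,3,6,7): 0⊕0⊕1⊕0 = 1
s4 (pos 4,5,6,7): 1⊕0⊕1⊕0 = 0
Syndrome s4…s1 = 010 → error at position 2.
Flip position 2: 0001010 → 0101010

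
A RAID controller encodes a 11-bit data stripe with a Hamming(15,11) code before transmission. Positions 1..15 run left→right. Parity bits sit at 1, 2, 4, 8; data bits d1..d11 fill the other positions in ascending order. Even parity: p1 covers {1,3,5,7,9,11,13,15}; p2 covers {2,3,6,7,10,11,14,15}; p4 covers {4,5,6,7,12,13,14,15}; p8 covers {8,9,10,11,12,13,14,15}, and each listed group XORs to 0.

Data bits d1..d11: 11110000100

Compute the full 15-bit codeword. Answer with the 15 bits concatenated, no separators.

011011110000100

Place data at non-parity positions: p1 p2 1 p4 1 1 1 p8 0 0 0 0 1 0 0
p1 (pos 1,3,5,7,9,11,13,15): XOR of data positions = 1⊕1⊕1⊕0⊕0⊕1⊕0 = 0
p2 (pos 2,3,6,7,10,11,14,15): XOR of data positions = 1⊕1⊕1⊕0⊕0⊕0⊕0 = 1
p4 (pos 4,5,6,7,12,13,14,15): XOR of data positions = 1⊕1⊕1⊕0⊕1⊕0⊕0 = 0
p8 (pos 8,9,10,11,12,13,14,15): XOR of data positions = 0⊕0⊕0⊕0⊕1⊕0⊕0 = 1
Codeword: 011011110000100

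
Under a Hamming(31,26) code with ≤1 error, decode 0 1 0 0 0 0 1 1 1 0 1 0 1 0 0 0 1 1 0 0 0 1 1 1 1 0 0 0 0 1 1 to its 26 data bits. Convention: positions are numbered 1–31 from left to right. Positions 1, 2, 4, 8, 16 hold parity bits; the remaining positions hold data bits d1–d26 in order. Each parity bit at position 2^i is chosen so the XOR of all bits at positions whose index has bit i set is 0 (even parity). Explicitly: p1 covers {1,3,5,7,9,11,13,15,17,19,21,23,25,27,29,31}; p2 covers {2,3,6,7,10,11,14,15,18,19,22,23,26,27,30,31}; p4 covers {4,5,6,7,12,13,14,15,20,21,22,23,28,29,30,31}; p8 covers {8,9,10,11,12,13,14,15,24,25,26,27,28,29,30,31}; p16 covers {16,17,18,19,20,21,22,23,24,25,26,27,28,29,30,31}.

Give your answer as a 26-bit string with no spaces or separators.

s1 (pos 1,3,5,7,9,11,13,15,17,19,21,23,25,27,29,31): 0⊕0⊕0⊕1⊕1⊕1⊕1⊕0⊕1⊕0⊕0⊕1⊕1⊕0⊕0⊕1 = 0
s2 (pos 2,3,6,7,10,11,14,15,18,19,22,23,26,27,30,31): 1⊕0⊕0⊕1⊕0⊕1⊕0⊕0⊕1⊕0⊕1⊕1⊕0⊕0⊕1⊕1 = 0
s4 (pos 4,5,6,7,12,13,14,15,20,21,22,23,28,29,30,31): 0⊕0⊕0⊕1⊕0⊕1⊕0⊕0⊕0⊕0⊕1⊕1⊕0⊕0⊕1⊕1 = 0
s8 (pos 8,9,10,11,12,13,14,15,24,25,26,27,28,29,30,31): 1⊕1⊕0⊕1⊕0⊕1⊕0⊕0⊕1⊕1⊕0⊕0⊕0⊕0⊕1⊕1 = 0
s16 (pos 16,17,18,19,20,21,22,23,24,25,26,27,28,29,30,31): 0⊕1⊕1⊕0⊕0⊕0⊕1⊕1⊕1⊕1⊕0⊕0⊕0⊕0⊕1⊕1 = 0
Syndrome s16…s1 = 00000 → no error.
Read data bits from positions 3,5,6,7,9,10,11,12,13,14,15,17,18,19,20,21,22,23,24,25,26,27,28,29,30,31: 00011010100110001111000011

00011010100110001111000011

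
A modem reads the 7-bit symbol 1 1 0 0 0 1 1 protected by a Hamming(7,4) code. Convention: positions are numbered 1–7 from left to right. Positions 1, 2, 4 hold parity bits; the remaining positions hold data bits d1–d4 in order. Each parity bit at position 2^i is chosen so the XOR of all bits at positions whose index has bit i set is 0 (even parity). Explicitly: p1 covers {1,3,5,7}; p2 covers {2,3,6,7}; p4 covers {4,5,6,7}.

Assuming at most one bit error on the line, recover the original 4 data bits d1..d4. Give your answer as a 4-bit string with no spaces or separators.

s1 (pos 1,3,5,7): 1⊕0⊕0⊕1 = 0
s2 (pos 2,3,6,7): 1⊕0⊕1⊕1 = 1
s4 (pos 4,5,6,7): 0⊕0⊕1⊕1 = 0
Syndrome s4…s1 = 010 → error at position 2.
Flip position 2: 1100011 → 1000011
Read data bits from positions 3,5,6,7: 0011

0011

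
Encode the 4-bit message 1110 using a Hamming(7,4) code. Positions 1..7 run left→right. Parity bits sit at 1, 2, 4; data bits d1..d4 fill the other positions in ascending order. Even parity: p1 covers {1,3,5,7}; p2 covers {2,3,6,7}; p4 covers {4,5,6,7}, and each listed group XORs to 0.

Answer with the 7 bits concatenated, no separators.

Place data at non-parity positions: p1 p2 1 p4 1 1 0
p1 (pos 1,3,5,7): XOR of data positions = 1⊕1⊕0 = 0
p2 (pos 2,3,6,7): XOR of data positions = 1⊕1⊕0 = 0
p4 (pos 4,5,6,7): XOR of data positions = 1⊕1⊕0 = 0
Codeword: 0010110

0010110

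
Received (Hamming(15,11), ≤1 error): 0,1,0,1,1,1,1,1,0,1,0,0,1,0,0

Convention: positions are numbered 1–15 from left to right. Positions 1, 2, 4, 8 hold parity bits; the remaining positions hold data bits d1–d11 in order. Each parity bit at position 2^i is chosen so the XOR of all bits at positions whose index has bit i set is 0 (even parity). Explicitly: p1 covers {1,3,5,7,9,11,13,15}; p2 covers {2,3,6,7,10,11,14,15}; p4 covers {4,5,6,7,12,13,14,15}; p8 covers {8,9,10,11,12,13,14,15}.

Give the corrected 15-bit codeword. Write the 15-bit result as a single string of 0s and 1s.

s1 (pos 1,3,5,7,9,11,13,15): 0⊕0⊕1⊕1⊕0⊕0⊕1⊕0 = 1
s2 (pos 2,3,6,7,10,11,14,15): 1⊕0⊕1⊕1⊕1⊕0⊕0⊕0 = 0
s4 (pos 4,5,6,7,12,13,14,15): 1⊕1⊕1⊕1⊕0⊕1⊕0⊕0 = 1
s8 (pos 8,9,10,11,12,13,14,15): 1⊕0⊕1⊕0⊕0⊕1⊕0⊕0 = 1
Syndrome s8…s1 = 1101 → error at position 13.
Flip position 13: 010111110100100 → 010111110100000

010111110100000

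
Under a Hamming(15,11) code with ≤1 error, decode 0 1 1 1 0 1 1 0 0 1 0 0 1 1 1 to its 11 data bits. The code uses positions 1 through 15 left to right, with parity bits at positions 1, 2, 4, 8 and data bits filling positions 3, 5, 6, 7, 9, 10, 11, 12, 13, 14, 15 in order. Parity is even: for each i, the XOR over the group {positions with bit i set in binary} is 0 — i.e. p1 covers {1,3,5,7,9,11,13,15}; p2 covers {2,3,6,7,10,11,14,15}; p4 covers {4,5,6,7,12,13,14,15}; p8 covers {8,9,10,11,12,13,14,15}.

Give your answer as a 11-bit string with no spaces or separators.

s1 (pos 1,3,5,7,9,11,13,15): 0⊕1⊕0⊕1⊕0⊕0⊕1⊕1 = 0
s2 (pos 2,3,6,7,10,11,14,15): 1⊕1⊕1⊕1⊕1⊕0⊕1⊕1 = 1
s4 (pos 4,5,6,7,12,13,14,15): 1⊕0⊕1⊕1⊕0⊕1⊕1⊕1 = 0
s8 (pos 8,9,10,11,12,13,14,15): 0⊕0⊕1⊕0⊕0⊕1⊕1⊕1 = 0
Syndrome s8…s1 = 0010 → error at position 2.
Flip position 2: 011101100100111 → 001101100100111
Read data bits from positions 3,5,6,7,9,10,11,12,13,14,15: 10110100111

10110100111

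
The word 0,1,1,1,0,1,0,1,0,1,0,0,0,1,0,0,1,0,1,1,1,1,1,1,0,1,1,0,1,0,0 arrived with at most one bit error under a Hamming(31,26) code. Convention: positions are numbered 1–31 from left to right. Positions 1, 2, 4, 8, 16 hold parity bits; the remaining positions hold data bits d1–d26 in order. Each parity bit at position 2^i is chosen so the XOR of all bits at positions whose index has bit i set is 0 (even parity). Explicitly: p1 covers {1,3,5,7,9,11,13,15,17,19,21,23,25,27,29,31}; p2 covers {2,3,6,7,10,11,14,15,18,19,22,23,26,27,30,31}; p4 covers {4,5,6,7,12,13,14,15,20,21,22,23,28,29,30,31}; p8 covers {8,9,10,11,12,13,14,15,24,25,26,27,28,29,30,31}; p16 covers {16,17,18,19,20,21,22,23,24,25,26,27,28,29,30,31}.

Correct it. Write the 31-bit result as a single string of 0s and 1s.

s1 (pos 1,3,5,7,9,11,13,15,17,19,21,23,25,27,29,31): 0⊕1⊕0⊕0⊕0⊕0⊕0⊕0⊕1⊕1⊕1⊕1⊕0⊕1⊕1⊕0 = 1
s2 (pos 2,3,6,7,10,11,14,15,18,19,22,23,26,27,30,31): 1⊕1⊕1⊕0⊕1⊕0⊕1⊕0⊕0⊕1⊕1⊕1⊕1⊕1⊕0⊕0 = 0
s4 (pos 4,5,6,7,12,13,14,15,20,21,22,23,28,29,30,31): 1⊕0⊕1⊕0⊕0⊕0⊕1⊕0⊕1⊕1⊕1⊕1⊕0⊕1⊕0⊕0 = 0
s8 (pos 8,9,10,11,12,13,14,15,24,25,26,27,28,29,30,31): 1⊕0⊕1⊕0⊕0⊕0⊕1⊕0⊕1⊕0⊕1⊕1⊕0⊕1⊕0⊕0 = 1
s16 (pos 16,17,18,19,20,21,22,23,24,25,26,27,28,29,30,31): 0⊕1⊕0⊕1⊕1⊕1⊕1⊕1⊕1⊕0⊕1⊕1⊕0⊕1⊕0⊕0 = 0
Syndrome s16…s1 = 01001 → error at position 9.
Flip position 9: 0111010101000100101111110110100 → 0111010111000100101111110110100

0111010111000100101111110110100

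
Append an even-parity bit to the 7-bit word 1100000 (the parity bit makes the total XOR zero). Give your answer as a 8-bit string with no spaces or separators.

11000000

XOR of the 7 data bits: 1⊕1⊕0⊕0⊕0⊕0⊕0 = 0
Parity bit = 0 (so all 8 bits XOR to 0).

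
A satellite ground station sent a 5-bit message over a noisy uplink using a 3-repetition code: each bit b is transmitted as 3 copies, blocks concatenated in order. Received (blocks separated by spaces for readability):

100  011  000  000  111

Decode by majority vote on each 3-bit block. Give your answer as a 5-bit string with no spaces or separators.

01001

Block 1 (100): 1 one → 0
Block 2 (011): 2 ones → 1
Block 3 (000): 0 ones → 0
Block 4 (000): 0 ones → 0
Block 5 (111): 3 ones → 1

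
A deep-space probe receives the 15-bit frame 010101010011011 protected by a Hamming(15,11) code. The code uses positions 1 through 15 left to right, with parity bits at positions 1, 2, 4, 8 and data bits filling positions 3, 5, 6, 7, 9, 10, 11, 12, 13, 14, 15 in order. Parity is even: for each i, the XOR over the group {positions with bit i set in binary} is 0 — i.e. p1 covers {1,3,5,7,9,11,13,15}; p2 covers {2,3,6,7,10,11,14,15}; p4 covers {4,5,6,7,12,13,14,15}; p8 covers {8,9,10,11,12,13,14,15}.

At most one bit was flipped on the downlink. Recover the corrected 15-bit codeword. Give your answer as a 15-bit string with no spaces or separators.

s1 (pos 1,3,5,7,9,11,13,15): 0⊕0⊕0⊕0⊕0⊕1⊕0⊕1 = 0
s2 (pos 2,3,6,7,10,11,14,15): 1⊕0⊕1⊕0⊕0⊕1⊕1⊕1 = 1
s4 (pos 4,5,6,7,12,13,14,15): 1⊕0⊕1⊕0⊕1⊕0⊕1⊕1 = 1
s8 (pos 8,9,10,11,12,13,14,15): 1⊕0⊕0⊕1⊕1⊕0⊕1⊕1 = 1
Syndrome s8…s1 = 1110 → error at position 14.
Flip position 14: 010101010011011 → 010101010011001

010101010011001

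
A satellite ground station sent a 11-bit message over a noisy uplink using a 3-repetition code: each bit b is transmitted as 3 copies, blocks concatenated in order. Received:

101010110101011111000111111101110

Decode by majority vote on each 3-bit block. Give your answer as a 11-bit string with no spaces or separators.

10111101111

Block 1 (101): 2 ones → 1
Block 2 (010): 1 one → 0
Block 3 (110): 2 ones → 1
Block 4 (101): 2 ones → 1
Block 5 (011): 2 ones → 1
Block 6 (111): 3 ones → 1
Block 7 (000): 0 ones → 0
Block 8 (111): 3 ones → 1
Block 9 (111): 3 ones → 1
Block 10 (101): 2 ones → 1
Block 11 (110): 2 ones → 1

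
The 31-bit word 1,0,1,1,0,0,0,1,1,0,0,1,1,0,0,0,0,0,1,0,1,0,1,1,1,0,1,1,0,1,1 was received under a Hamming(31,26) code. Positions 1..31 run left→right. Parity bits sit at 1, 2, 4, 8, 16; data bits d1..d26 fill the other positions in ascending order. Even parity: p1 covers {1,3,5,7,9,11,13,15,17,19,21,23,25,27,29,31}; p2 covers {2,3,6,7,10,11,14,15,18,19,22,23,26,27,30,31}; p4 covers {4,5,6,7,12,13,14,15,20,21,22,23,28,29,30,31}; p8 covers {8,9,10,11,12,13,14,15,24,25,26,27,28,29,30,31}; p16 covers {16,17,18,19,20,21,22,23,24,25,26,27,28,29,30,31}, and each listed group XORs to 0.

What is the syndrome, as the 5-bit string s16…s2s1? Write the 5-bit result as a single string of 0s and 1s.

s1 (pos 1,3,5,7,9,11,13,15,17,19,21,23,25,27,29,31): 1⊕1⊕0⊕0⊕1⊕0⊕1⊕0⊕0⊕1⊕1⊕1⊕1⊕1⊕0⊕1 = 0
s2 (pos 2,3,6,7,10,11,14,15,18,19,22,23,26,27,30,31): 0⊕1⊕0⊕0⊕0⊕0⊕0⊕0⊕0⊕1⊕0⊕1⊕0⊕1⊕1⊕1 = 0
s4 (pos 4,5,6,7,12,13,14,15,20,21,22,23,28,29,30,31): 1⊕0⊕0⊕0⊕1⊕1⊕0⊕0⊕0⊕1⊕0⊕1⊕1⊕0⊕1⊕1 = 0
s8 (pos 8,9,10,11,12,13,14,15,24,25,26,27,28,29,30,31): 1⊕1⊕0⊕0⊕1⊕1⊕0⊕0⊕1⊕1⊕0⊕1⊕1⊕0⊕1⊕1 = 0
s16 (pos 16,17,18,19,20,21,22,23,24,25,26,27,28,29,30,31): 0⊕0⊕0⊕1⊕0⊕1⊕0⊕1⊕1⊕1⊕0⊕1⊕1⊕0⊕1⊕1 = 1
Syndrome s16…s1 = 10000 → error at position 16.

10000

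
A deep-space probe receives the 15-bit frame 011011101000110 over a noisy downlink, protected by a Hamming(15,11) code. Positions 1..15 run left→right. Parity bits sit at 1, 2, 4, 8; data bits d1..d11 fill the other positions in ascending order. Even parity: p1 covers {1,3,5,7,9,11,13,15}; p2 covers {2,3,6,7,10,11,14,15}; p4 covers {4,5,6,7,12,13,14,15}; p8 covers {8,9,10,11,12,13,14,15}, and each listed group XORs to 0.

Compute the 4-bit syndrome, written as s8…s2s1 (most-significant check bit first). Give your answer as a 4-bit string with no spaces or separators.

1111

s1 (pos 1,3,5,7,9,11,13,15): 0⊕1⊕1⊕1⊕1⊕0⊕1⊕0 = 1
s2 (pos 2,3,6,7,10,11,14,15): 1⊕1⊕1⊕1⊕0⊕0⊕1⊕0 = 1
s4 (pos 4,5,6,7,12,13,14,15): 0⊕1⊕1⊕1⊕0⊕1⊕1⊕0 = 1
s8 (pos 8,9,10,11,12,13,14,15): 0⊕1⊕0⊕0⊕0⊕1⊕1⊕0 = 1
Syndrome s8…s1 = 1111 → error at position 15.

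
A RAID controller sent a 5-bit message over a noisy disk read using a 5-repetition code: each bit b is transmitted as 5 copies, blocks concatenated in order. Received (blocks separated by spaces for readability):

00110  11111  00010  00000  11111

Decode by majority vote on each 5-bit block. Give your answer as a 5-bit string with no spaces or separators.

01001

Block 1 (00110): 2 ones → 0
Block 2 (11111): 5 ones → 1
Block 3 (00010): 1 one → 0
Block 4 (00000): 0 ones → 0
Block 5 (11111): 5 ones → 1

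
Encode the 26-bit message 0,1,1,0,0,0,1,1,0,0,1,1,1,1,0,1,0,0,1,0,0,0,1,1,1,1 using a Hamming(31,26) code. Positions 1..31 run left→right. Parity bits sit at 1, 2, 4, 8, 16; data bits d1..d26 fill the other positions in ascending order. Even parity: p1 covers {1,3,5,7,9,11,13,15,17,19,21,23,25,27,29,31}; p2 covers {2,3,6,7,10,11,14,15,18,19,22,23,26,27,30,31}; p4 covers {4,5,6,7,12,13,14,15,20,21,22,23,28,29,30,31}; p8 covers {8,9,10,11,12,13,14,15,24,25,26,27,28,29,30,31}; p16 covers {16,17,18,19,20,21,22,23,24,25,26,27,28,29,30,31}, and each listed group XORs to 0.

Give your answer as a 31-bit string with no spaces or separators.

Place data at non-parity positions: p1 p2 0 p4 1 1 0 p8 0 0 1 1 0 0 1 p16 1 1 1 0 1 0 0 1 0 0 0 1 1 1 1
p1 (pos 1,3,5,7,9,11,13,15,17,19,21,23,25,27,29,31): XOR of data positions = 0⊕1⊕0⊕0⊕1⊕0⊕1⊕1⊕1⊕1⊕0⊕0⊕0⊕1⊕1 = 0
p2 (pos 2,3,6,7,10,11,14,15,18,19,22,23,26,27,30,31): XOR of data positions = 0⊕1⊕0⊕0⊕1⊕0⊕1⊕1⊕1⊕0⊕0⊕0⊕0⊕1⊕1 = 1
p4 (pos 4,5,6,7,12,13,14,15,20,21,22,23,28,29,30,31): XOR of data positions = 1⊕1⊕0⊕1⊕0⊕0⊕1⊕0⊕1⊕0⊕0⊕1⊕1⊕1⊕1 = 1
p8 (pos 8,9,10,11,12,13,14,15,24,25,26,27,28,29,30,31): XOR of data positions = 0⊕0⊕1⊕1⊕0⊕0⊕1⊕1⊕0⊕0⊕0⊕1⊕1⊕1⊕1 = 0
p16 (pos 16,17,18,19,20,21,22,23,24,25,26,27,28,29,30,31): XOR of data positions = 1⊕1⊕1⊕0⊕1⊕0⊕0⊕1⊕0⊕0⊕0⊕1⊕1⊕1⊕1 = 1
Codeword: 0101110000110011111010010001111

0101110000110011111010010001111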